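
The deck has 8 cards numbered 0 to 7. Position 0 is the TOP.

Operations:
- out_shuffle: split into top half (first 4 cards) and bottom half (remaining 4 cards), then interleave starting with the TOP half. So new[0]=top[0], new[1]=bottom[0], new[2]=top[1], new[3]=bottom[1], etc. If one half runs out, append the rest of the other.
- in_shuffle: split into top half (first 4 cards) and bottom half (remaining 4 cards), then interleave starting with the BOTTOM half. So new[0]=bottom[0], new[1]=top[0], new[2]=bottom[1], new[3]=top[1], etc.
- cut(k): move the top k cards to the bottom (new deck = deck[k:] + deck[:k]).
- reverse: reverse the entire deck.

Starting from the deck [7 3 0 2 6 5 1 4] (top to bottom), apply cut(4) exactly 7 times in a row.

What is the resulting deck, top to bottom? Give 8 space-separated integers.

Answer: 6 5 1 4 7 3 0 2

Derivation:
After op 1 (cut(4)): [6 5 1 4 7 3 0 2]
After op 2 (cut(4)): [7 3 0 2 6 5 1 4]
After op 3 (cut(4)): [6 5 1 4 7 3 0 2]
After op 4 (cut(4)): [7 3 0 2 6 5 1 4]
After op 5 (cut(4)): [6 5 1 4 7 3 0 2]
After op 6 (cut(4)): [7 3 0 2 6 5 1 4]
After op 7 (cut(4)): [6 5 1 4 7 3 0 2]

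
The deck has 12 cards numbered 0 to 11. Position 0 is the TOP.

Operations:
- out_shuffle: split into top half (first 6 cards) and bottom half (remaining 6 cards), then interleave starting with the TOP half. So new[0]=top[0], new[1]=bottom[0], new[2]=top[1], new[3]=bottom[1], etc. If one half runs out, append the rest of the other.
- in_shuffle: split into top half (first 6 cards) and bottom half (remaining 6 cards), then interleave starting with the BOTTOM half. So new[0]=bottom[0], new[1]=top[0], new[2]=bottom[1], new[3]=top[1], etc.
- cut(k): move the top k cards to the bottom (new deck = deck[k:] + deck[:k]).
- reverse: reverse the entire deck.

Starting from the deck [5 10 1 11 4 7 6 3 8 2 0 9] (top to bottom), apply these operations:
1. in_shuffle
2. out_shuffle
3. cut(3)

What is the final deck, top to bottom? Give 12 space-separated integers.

Answer: 11 3 0 10 4 8 9 1 7 6 2 5

Derivation:
After op 1 (in_shuffle): [6 5 3 10 8 1 2 11 0 4 9 7]
After op 2 (out_shuffle): [6 2 5 11 3 0 10 4 8 9 1 7]
After op 3 (cut(3)): [11 3 0 10 4 8 9 1 7 6 2 5]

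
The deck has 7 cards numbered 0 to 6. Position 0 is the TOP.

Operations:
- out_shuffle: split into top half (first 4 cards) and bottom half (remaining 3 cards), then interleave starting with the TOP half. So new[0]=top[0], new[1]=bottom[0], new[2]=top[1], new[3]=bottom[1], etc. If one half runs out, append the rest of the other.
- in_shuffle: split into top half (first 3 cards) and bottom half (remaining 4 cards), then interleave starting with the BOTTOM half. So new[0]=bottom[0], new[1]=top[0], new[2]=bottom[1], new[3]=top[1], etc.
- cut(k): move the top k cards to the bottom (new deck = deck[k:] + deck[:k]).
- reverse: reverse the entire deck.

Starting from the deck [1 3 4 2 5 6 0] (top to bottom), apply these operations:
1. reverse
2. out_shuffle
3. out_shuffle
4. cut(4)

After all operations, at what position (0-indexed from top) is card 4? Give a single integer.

Answer: 5

Derivation:
After op 1 (reverse): [0 6 5 2 4 3 1]
After op 2 (out_shuffle): [0 4 6 3 5 1 2]
After op 3 (out_shuffle): [0 5 4 1 6 2 3]
After op 4 (cut(4)): [6 2 3 0 5 4 1]
Card 4 is at position 5.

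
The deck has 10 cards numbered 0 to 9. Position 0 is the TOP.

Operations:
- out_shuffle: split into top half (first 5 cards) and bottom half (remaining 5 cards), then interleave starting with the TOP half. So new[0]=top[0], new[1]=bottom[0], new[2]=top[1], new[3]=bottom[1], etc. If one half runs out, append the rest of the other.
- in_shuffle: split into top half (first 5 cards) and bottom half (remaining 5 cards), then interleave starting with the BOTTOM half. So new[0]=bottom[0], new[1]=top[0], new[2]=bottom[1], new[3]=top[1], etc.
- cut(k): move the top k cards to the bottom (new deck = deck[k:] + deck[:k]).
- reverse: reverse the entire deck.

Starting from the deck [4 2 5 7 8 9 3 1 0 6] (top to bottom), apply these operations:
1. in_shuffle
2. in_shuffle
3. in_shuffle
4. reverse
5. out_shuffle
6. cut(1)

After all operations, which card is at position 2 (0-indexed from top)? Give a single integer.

Answer: 9

Derivation:
After op 1 (in_shuffle): [9 4 3 2 1 5 0 7 6 8]
After op 2 (in_shuffle): [5 9 0 4 7 3 6 2 8 1]
After op 3 (in_shuffle): [3 5 6 9 2 0 8 4 1 7]
After op 4 (reverse): [7 1 4 8 0 2 9 6 5 3]
After op 5 (out_shuffle): [7 2 1 9 4 6 8 5 0 3]
After op 6 (cut(1)): [2 1 9 4 6 8 5 0 3 7]
Position 2: card 9.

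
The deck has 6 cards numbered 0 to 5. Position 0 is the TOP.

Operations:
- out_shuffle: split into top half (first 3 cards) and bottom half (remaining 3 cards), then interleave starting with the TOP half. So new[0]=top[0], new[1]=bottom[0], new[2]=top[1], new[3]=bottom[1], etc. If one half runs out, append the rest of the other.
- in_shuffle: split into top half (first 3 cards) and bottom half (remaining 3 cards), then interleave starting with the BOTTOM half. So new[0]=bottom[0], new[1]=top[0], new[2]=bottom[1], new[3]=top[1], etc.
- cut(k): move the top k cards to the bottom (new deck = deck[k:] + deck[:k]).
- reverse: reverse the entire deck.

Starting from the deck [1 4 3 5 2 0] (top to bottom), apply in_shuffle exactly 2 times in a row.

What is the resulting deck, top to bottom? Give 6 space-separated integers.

After op 1 (in_shuffle): [5 1 2 4 0 3]
After op 2 (in_shuffle): [4 5 0 1 3 2]

Answer: 4 5 0 1 3 2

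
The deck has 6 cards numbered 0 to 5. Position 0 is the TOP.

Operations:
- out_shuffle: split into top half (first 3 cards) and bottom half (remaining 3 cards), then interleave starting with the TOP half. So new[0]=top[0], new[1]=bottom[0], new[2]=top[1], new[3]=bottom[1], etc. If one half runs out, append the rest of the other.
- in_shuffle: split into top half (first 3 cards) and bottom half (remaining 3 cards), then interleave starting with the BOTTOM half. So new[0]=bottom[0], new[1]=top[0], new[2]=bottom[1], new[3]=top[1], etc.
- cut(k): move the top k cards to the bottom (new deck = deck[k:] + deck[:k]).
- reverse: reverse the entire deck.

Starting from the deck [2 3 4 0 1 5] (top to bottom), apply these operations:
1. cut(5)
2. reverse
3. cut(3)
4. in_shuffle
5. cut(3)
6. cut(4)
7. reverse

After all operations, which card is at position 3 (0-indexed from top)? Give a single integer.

After op 1 (cut(5)): [5 2 3 4 0 1]
After op 2 (reverse): [1 0 4 3 2 5]
After op 3 (cut(3)): [3 2 5 1 0 4]
After op 4 (in_shuffle): [1 3 0 2 4 5]
After op 5 (cut(3)): [2 4 5 1 3 0]
After op 6 (cut(4)): [3 0 2 4 5 1]
After op 7 (reverse): [1 5 4 2 0 3]
Position 3: card 2.

Answer: 2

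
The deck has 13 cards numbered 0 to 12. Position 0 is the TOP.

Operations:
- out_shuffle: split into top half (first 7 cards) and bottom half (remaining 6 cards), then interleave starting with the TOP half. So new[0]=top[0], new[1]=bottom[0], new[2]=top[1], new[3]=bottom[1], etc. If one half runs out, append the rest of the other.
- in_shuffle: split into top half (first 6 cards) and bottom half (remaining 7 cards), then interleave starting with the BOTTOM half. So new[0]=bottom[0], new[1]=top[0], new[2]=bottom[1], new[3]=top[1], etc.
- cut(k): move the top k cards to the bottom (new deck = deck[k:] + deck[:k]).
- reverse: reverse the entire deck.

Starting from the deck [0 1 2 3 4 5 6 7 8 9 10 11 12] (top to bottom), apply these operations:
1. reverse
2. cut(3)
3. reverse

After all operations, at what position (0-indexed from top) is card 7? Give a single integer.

Answer: 10

Derivation:
After op 1 (reverse): [12 11 10 9 8 7 6 5 4 3 2 1 0]
After op 2 (cut(3)): [9 8 7 6 5 4 3 2 1 0 12 11 10]
After op 3 (reverse): [10 11 12 0 1 2 3 4 5 6 7 8 9]
Card 7 is at position 10.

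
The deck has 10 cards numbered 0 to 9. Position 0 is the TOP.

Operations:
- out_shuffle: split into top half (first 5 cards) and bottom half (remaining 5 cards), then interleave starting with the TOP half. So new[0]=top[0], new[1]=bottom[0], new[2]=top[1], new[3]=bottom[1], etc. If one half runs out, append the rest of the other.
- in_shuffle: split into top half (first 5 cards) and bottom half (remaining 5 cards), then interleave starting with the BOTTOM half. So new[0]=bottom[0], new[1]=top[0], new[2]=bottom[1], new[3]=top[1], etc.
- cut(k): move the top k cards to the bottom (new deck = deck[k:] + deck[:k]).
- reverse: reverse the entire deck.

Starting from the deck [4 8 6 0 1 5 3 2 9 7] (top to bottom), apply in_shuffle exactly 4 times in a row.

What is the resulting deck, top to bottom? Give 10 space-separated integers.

After op 1 (in_shuffle): [5 4 3 8 2 6 9 0 7 1]
After op 2 (in_shuffle): [6 5 9 4 0 3 7 8 1 2]
After op 3 (in_shuffle): [3 6 7 5 8 9 1 4 2 0]
After op 4 (in_shuffle): [9 3 1 6 4 7 2 5 0 8]

Answer: 9 3 1 6 4 7 2 5 0 8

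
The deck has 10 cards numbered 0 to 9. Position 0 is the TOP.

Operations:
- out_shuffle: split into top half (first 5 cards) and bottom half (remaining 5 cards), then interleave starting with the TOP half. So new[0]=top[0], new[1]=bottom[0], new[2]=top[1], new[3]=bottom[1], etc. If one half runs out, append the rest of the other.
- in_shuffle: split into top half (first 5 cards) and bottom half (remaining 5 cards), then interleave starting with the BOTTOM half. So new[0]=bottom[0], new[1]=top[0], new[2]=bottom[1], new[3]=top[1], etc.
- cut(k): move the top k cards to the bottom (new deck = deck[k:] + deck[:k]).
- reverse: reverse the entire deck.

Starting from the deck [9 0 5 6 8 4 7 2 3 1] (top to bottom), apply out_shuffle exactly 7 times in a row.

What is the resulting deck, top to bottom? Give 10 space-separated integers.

After op 1 (out_shuffle): [9 4 0 7 5 2 6 3 8 1]
After op 2 (out_shuffle): [9 2 4 6 0 3 7 8 5 1]
After op 3 (out_shuffle): [9 3 2 7 4 8 6 5 0 1]
After op 4 (out_shuffle): [9 8 3 6 2 5 7 0 4 1]
After op 5 (out_shuffle): [9 5 8 7 3 0 6 4 2 1]
After op 6 (out_shuffle): [9 0 5 6 8 4 7 2 3 1]
After op 7 (out_shuffle): [9 4 0 7 5 2 6 3 8 1]

Answer: 9 4 0 7 5 2 6 3 8 1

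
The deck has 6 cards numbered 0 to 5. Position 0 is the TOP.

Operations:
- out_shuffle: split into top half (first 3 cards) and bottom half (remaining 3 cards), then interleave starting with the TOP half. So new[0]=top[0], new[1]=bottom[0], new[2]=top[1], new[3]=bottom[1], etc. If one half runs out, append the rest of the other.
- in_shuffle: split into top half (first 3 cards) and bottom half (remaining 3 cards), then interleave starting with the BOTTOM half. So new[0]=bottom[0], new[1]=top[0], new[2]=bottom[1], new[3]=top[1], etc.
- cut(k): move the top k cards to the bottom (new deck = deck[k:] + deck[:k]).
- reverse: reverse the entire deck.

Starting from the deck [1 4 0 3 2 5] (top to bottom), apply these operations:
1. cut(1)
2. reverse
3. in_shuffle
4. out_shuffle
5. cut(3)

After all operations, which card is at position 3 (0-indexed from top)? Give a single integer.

Answer: 3

Derivation:
After op 1 (cut(1)): [4 0 3 2 5 1]
After op 2 (reverse): [1 5 2 3 0 4]
After op 3 (in_shuffle): [3 1 0 5 4 2]
After op 4 (out_shuffle): [3 5 1 4 0 2]
After op 5 (cut(3)): [4 0 2 3 5 1]
Position 3: card 3.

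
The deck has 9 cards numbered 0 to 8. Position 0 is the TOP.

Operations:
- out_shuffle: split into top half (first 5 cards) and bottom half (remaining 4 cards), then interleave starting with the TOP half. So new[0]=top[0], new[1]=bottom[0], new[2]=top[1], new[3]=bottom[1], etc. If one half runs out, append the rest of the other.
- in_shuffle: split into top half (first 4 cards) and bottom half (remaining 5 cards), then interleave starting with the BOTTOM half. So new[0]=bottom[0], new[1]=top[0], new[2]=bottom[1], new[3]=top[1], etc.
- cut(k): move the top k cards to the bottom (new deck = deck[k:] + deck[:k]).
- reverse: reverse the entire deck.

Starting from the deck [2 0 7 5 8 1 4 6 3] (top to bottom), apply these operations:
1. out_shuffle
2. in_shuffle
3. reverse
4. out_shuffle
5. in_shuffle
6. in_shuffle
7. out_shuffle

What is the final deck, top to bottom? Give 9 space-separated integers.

After op 1 (out_shuffle): [2 1 0 4 7 6 5 3 8]
After op 2 (in_shuffle): [7 2 6 1 5 0 3 4 8]
After op 3 (reverse): [8 4 3 0 5 1 6 2 7]
After op 4 (out_shuffle): [8 1 4 6 3 2 0 7 5]
After op 5 (in_shuffle): [3 8 2 1 0 4 7 6 5]
After op 6 (in_shuffle): [0 3 4 8 7 2 6 1 5]
After op 7 (out_shuffle): [0 2 3 6 4 1 8 5 7]

Answer: 0 2 3 6 4 1 8 5 7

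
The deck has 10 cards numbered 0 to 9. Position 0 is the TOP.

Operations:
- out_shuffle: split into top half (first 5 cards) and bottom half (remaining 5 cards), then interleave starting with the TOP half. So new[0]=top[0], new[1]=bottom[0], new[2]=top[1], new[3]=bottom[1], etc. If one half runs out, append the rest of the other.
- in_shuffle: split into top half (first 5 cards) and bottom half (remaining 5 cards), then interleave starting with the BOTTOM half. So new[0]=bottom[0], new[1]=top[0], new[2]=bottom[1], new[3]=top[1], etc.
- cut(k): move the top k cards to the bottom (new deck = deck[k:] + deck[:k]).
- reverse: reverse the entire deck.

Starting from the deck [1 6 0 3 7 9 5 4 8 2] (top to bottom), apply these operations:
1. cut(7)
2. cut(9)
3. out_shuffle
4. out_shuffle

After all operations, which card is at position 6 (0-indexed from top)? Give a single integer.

Answer: 0

Derivation:
After op 1 (cut(7)): [4 8 2 1 6 0 3 7 9 5]
After op 2 (cut(9)): [5 4 8 2 1 6 0 3 7 9]
After op 3 (out_shuffle): [5 6 4 0 8 3 2 7 1 9]
After op 4 (out_shuffle): [5 3 6 2 4 7 0 1 8 9]
Position 6: card 0.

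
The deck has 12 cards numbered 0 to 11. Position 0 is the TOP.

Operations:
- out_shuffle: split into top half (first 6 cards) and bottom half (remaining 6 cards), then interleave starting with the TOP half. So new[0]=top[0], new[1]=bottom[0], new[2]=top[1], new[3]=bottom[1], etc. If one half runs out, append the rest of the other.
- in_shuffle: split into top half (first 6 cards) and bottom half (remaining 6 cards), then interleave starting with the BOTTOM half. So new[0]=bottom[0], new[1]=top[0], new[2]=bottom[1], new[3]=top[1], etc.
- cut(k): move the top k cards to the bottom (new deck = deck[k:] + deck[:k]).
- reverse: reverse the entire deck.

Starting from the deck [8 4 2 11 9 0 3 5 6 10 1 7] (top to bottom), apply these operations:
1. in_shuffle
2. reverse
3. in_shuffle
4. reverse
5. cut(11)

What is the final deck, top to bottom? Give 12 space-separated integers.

Answer: 2 10 3 11 8 1 5 9 4 7 6 0

Derivation:
After op 1 (in_shuffle): [3 8 5 4 6 2 10 11 1 9 7 0]
After op 2 (reverse): [0 7 9 1 11 10 2 6 4 5 8 3]
After op 3 (in_shuffle): [2 0 6 7 4 9 5 1 8 11 3 10]
After op 4 (reverse): [10 3 11 8 1 5 9 4 7 6 0 2]
After op 5 (cut(11)): [2 10 3 11 8 1 5 9 4 7 6 0]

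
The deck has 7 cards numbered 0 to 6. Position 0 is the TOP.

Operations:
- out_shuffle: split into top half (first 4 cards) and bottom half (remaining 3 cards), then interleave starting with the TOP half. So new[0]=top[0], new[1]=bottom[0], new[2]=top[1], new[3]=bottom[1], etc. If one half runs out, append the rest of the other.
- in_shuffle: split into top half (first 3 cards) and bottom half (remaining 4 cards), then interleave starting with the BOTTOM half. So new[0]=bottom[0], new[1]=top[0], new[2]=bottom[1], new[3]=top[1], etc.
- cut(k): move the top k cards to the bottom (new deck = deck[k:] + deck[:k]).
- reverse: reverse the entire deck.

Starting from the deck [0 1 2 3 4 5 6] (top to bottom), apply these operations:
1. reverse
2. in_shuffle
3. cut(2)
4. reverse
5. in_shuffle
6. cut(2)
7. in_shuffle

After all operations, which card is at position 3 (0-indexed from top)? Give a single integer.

After op 1 (reverse): [6 5 4 3 2 1 0]
After op 2 (in_shuffle): [3 6 2 5 1 4 0]
After op 3 (cut(2)): [2 5 1 4 0 3 6]
After op 4 (reverse): [6 3 0 4 1 5 2]
After op 5 (in_shuffle): [4 6 1 3 5 0 2]
After op 6 (cut(2)): [1 3 5 0 2 4 6]
After op 7 (in_shuffle): [0 1 2 3 4 5 6]
Position 3: card 3.

Answer: 3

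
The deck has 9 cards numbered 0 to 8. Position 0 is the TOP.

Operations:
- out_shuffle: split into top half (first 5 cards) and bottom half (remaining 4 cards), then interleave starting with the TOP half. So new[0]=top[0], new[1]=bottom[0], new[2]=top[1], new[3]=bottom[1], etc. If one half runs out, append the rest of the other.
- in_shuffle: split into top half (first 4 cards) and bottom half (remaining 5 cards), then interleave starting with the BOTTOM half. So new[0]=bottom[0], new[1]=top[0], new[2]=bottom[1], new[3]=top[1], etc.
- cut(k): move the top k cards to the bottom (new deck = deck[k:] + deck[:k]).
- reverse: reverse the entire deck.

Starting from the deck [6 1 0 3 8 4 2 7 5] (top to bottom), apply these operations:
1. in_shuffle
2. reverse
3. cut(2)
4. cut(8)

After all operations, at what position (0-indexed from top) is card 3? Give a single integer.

After op 1 (in_shuffle): [8 6 4 1 2 0 7 3 5]
After op 2 (reverse): [5 3 7 0 2 1 4 6 8]
After op 3 (cut(2)): [7 0 2 1 4 6 8 5 3]
After op 4 (cut(8)): [3 7 0 2 1 4 6 8 5]
Card 3 is at position 0.

Answer: 0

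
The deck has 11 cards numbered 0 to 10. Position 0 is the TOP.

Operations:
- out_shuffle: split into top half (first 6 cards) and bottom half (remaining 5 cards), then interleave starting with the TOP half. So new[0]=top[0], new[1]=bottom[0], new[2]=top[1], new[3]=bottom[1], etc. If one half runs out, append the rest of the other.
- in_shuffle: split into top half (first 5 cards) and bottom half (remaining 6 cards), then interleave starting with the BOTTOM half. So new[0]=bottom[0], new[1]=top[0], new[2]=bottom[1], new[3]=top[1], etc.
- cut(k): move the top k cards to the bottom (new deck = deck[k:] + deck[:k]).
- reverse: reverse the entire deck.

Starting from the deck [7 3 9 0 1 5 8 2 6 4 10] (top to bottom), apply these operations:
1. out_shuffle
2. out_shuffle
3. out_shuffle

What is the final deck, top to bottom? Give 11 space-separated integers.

After op 1 (out_shuffle): [7 8 3 2 9 6 0 4 1 10 5]
After op 2 (out_shuffle): [7 0 8 4 3 1 2 10 9 5 6]
After op 3 (out_shuffle): [7 2 0 10 8 9 4 5 3 6 1]

Answer: 7 2 0 10 8 9 4 5 3 6 1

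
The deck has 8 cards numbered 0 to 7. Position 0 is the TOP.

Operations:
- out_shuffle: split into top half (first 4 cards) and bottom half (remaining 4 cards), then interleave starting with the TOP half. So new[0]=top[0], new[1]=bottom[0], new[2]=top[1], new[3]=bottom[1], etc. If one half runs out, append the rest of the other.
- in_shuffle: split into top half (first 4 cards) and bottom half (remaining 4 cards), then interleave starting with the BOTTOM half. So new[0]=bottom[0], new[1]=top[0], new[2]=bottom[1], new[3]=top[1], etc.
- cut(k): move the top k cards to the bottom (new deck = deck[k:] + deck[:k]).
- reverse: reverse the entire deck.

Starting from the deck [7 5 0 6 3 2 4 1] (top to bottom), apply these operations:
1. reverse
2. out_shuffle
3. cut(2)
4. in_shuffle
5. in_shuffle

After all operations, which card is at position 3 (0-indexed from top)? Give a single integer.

Answer: 4

Derivation:
After op 1 (reverse): [1 4 2 3 6 0 5 7]
After op 2 (out_shuffle): [1 6 4 0 2 5 3 7]
After op 3 (cut(2)): [4 0 2 5 3 7 1 6]
After op 4 (in_shuffle): [3 4 7 0 1 2 6 5]
After op 5 (in_shuffle): [1 3 2 4 6 7 5 0]
Position 3: card 4.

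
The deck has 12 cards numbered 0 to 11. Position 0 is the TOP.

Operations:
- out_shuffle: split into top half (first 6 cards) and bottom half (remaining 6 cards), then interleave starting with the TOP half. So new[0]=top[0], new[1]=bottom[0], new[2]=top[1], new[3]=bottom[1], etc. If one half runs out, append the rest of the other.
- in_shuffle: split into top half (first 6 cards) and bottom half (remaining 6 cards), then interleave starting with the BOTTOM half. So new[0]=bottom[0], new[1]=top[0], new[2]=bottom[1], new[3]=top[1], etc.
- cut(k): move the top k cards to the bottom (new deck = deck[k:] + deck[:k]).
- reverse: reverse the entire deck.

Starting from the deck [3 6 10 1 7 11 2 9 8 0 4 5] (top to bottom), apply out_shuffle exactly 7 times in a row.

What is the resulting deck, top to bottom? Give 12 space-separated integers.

After op 1 (out_shuffle): [3 2 6 9 10 8 1 0 7 4 11 5]
After op 2 (out_shuffle): [3 1 2 0 6 7 9 4 10 11 8 5]
After op 3 (out_shuffle): [3 9 1 4 2 10 0 11 6 8 7 5]
After op 4 (out_shuffle): [3 0 9 11 1 6 4 8 2 7 10 5]
After op 5 (out_shuffle): [3 4 0 8 9 2 11 7 1 10 6 5]
After op 6 (out_shuffle): [3 11 4 7 0 1 8 10 9 6 2 5]
After op 7 (out_shuffle): [3 8 11 10 4 9 7 6 0 2 1 5]

Answer: 3 8 11 10 4 9 7 6 0 2 1 5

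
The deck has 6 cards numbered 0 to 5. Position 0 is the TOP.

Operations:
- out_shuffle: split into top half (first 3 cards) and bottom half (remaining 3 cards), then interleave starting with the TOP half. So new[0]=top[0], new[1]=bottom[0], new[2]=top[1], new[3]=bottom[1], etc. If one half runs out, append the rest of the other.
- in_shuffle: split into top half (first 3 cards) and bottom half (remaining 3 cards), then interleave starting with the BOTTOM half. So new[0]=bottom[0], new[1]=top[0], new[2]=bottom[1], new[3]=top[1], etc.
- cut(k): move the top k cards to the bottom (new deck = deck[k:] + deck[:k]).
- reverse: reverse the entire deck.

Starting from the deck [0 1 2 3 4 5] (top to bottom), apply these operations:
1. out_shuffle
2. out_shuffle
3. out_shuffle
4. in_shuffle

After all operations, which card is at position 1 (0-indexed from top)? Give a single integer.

After op 1 (out_shuffle): [0 3 1 4 2 5]
After op 2 (out_shuffle): [0 4 3 2 1 5]
After op 3 (out_shuffle): [0 2 4 1 3 5]
After op 4 (in_shuffle): [1 0 3 2 5 4]
Position 1: card 0.

Answer: 0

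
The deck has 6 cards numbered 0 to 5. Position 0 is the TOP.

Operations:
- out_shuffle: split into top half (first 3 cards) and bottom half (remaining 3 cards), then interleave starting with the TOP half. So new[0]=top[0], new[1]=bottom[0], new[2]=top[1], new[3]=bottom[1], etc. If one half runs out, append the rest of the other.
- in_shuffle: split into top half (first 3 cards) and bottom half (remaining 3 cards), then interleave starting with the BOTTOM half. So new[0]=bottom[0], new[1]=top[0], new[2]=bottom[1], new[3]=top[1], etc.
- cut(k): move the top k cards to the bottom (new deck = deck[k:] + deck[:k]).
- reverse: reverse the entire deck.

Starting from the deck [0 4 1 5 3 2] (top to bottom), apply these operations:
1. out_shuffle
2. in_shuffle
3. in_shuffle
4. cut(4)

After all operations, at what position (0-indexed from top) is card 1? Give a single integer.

After op 1 (out_shuffle): [0 5 4 3 1 2]
After op 2 (in_shuffle): [3 0 1 5 2 4]
After op 3 (in_shuffle): [5 3 2 0 4 1]
After op 4 (cut(4)): [4 1 5 3 2 0]
Card 1 is at position 1.

Answer: 1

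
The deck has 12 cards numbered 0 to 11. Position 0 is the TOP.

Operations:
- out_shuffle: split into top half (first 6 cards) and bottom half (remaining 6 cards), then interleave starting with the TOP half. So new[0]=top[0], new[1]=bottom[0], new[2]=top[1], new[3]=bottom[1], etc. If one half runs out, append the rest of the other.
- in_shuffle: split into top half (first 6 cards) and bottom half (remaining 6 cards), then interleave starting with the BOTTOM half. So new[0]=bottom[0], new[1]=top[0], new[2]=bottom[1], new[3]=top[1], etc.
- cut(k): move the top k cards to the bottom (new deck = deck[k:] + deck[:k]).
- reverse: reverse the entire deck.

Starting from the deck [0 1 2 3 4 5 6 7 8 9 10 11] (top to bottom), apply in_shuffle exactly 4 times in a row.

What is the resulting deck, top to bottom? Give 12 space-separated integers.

Answer: 8 4 0 9 5 1 10 6 2 11 7 3

Derivation:
After op 1 (in_shuffle): [6 0 7 1 8 2 9 3 10 4 11 5]
After op 2 (in_shuffle): [9 6 3 0 10 7 4 1 11 8 5 2]
After op 3 (in_shuffle): [4 9 1 6 11 3 8 0 5 10 2 7]
After op 4 (in_shuffle): [8 4 0 9 5 1 10 6 2 11 7 3]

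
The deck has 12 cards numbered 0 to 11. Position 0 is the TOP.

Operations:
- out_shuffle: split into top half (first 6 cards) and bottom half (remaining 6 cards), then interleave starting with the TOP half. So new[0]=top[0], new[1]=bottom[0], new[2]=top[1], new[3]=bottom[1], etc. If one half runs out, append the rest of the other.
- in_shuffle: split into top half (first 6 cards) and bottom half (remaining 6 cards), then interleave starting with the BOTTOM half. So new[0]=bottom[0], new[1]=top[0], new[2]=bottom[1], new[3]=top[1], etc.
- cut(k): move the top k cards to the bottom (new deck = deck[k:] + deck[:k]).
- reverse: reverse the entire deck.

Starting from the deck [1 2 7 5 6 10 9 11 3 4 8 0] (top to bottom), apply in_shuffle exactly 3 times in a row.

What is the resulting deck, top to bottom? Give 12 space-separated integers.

Answer: 6 4 2 9 0 5 3 1 10 8 7 11

Derivation:
After op 1 (in_shuffle): [9 1 11 2 3 7 4 5 8 6 0 10]
After op 2 (in_shuffle): [4 9 5 1 8 11 6 2 0 3 10 7]
After op 3 (in_shuffle): [6 4 2 9 0 5 3 1 10 8 7 11]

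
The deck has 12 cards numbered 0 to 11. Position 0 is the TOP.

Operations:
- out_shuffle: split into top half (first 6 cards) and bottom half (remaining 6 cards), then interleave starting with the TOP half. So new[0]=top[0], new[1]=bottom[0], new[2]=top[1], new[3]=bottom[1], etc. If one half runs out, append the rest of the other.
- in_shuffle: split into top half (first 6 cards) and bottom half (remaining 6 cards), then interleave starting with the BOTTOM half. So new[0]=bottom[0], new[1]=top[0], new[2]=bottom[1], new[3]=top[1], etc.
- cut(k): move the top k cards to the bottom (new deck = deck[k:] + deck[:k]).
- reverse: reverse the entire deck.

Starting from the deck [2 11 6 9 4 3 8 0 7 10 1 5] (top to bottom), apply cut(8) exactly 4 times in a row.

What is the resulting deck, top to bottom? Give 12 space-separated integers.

Answer: 7 10 1 5 2 11 6 9 4 3 8 0

Derivation:
After op 1 (cut(8)): [7 10 1 5 2 11 6 9 4 3 8 0]
After op 2 (cut(8)): [4 3 8 0 7 10 1 5 2 11 6 9]
After op 3 (cut(8)): [2 11 6 9 4 3 8 0 7 10 1 5]
After op 4 (cut(8)): [7 10 1 5 2 11 6 9 4 3 8 0]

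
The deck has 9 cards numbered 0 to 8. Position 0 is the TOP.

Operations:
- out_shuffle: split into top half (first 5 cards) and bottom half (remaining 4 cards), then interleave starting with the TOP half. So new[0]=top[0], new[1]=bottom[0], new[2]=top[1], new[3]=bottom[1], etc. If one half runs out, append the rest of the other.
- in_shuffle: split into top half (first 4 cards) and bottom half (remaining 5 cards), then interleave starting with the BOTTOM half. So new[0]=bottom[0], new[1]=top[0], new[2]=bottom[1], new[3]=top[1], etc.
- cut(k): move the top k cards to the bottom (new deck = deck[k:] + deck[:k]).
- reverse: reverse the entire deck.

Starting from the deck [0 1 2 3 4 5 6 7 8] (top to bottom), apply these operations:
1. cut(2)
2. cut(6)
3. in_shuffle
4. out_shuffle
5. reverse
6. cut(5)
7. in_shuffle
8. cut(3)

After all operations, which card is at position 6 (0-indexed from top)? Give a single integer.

After op 1 (cut(2)): [2 3 4 5 6 7 8 0 1]
After op 2 (cut(6)): [8 0 1 2 3 4 5 6 7]
After op 3 (in_shuffle): [3 8 4 0 5 1 6 2 7]
After op 4 (out_shuffle): [3 1 8 6 4 2 0 7 5]
After op 5 (reverse): [5 7 0 2 4 6 8 1 3]
After op 6 (cut(5)): [6 8 1 3 5 7 0 2 4]
After op 7 (in_shuffle): [5 6 7 8 0 1 2 3 4]
After op 8 (cut(3)): [8 0 1 2 3 4 5 6 7]
Position 6: card 5.

Answer: 5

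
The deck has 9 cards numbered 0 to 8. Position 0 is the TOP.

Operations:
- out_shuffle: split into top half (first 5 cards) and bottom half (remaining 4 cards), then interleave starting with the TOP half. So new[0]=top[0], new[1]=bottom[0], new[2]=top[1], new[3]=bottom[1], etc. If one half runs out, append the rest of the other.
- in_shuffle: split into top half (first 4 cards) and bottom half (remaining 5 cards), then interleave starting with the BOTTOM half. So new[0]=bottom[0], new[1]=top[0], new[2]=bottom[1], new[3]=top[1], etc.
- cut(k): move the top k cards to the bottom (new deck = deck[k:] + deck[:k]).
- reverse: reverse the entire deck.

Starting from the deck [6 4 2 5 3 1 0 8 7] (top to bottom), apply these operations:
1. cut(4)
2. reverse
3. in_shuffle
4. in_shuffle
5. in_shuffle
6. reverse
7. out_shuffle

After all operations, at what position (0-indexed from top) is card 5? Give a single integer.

Answer: 2

Derivation:
After op 1 (cut(4)): [3 1 0 8 7 6 4 2 5]
After op 2 (reverse): [5 2 4 6 7 8 0 1 3]
After op 3 (in_shuffle): [7 5 8 2 0 4 1 6 3]
After op 4 (in_shuffle): [0 7 4 5 1 8 6 2 3]
After op 5 (in_shuffle): [1 0 8 7 6 4 2 5 3]
After op 6 (reverse): [3 5 2 4 6 7 8 0 1]
After op 7 (out_shuffle): [3 7 5 8 2 0 4 1 6]
Card 5 is at position 2.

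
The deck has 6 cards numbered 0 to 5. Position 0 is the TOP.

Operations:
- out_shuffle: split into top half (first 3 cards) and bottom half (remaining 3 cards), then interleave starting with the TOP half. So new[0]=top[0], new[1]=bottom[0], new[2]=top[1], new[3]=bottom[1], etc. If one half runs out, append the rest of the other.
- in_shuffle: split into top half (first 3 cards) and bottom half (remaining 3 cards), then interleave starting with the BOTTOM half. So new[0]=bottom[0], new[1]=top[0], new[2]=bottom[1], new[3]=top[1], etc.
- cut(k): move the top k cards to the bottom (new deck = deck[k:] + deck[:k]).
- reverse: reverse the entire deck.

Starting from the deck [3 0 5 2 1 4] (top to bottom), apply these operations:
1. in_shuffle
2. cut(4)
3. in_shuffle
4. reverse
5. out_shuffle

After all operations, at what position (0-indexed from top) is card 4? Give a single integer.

Answer: 3

Derivation:
After op 1 (in_shuffle): [2 3 1 0 4 5]
After op 2 (cut(4)): [4 5 2 3 1 0]
After op 3 (in_shuffle): [3 4 1 5 0 2]
After op 4 (reverse): [2 0 5 1 4 3]
After op 5 (out_shuffle): [2 1 0 4 5 3]
Card 4 is at position 3.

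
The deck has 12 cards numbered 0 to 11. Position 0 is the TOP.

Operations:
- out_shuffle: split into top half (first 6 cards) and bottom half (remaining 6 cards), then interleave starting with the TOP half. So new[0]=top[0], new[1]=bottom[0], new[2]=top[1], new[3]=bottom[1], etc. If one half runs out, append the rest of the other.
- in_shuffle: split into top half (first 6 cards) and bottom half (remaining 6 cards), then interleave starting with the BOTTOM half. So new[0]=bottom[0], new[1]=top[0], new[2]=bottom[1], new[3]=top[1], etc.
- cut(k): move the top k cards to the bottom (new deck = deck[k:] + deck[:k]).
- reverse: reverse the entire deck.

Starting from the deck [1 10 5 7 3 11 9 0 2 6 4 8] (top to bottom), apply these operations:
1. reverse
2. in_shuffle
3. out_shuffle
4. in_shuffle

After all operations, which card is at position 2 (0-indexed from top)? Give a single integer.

Answer: 0

Derivation:
After op 1 (reverse): [8 4 6 2 0 9 11 3 7 5 10 1]
After op 2 (in_shuffle): [11 8 3 4 7 6 5 2 10 0 1 9]
After op 3 (out_shuffle): [11 5 8 2 3 10 4 0 7 1 6 9]
After op 4 (in_shuffle): [4 11 0 5 7 8 1 2 6 3 9 10]
Position 2: card 0.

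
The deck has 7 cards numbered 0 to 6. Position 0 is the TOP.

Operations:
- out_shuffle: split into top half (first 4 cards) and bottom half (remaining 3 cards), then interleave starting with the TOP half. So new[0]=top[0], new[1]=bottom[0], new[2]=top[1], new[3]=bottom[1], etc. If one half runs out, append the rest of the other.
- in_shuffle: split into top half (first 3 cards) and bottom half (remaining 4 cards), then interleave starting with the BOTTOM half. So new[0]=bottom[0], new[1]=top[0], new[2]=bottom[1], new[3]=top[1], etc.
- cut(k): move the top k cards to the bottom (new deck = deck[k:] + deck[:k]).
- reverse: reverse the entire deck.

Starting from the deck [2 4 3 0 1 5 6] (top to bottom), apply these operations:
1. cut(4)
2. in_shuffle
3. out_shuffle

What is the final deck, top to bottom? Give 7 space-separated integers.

Answer: 2 3 1 6 4 0 5

Derivation:
After op 1 (cut(4)): [1 5 6 2 4 3 0]
After op 2 (in_shuffle): [2 1 4 5 3 6 0]
After op 3 (out_shuffle): [2 3 1 6 4 0 5]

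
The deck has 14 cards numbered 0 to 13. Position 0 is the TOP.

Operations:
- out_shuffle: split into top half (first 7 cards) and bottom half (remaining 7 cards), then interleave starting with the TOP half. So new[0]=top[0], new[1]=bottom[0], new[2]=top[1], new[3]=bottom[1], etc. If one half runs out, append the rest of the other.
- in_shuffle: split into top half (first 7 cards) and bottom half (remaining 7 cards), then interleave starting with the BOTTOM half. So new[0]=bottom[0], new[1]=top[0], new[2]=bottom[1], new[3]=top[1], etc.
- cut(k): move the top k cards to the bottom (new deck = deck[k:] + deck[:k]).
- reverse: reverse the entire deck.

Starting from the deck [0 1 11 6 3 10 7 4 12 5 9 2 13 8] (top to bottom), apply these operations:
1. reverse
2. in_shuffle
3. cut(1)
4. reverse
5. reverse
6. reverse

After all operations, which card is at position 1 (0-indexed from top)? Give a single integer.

Answer: 4

Derivation:
After op 1 (reverse): [8 13 2 9 5 12 4 7 10 3 6 11 1 0]
After op 2 (in_shuffle): [7 8 10 13 3 2 6 9 11 5 1 12 0 4]
After op 3 (cut(1)): [8 10 13 3 2 6 9 11 5 1 12 0 4 7]
After op 4 (reverse): [7 4 0 12 1 5 11 9 6 2 3 13 10 8]
After op 5 (reverse): [8 10 13 3 2 6 9 11 5 1 12 0 4 7]
After op 6 (reverse): [7 4 0 12 1 5 11 9 6 2 3 13 10 8]
Position 1: card 4.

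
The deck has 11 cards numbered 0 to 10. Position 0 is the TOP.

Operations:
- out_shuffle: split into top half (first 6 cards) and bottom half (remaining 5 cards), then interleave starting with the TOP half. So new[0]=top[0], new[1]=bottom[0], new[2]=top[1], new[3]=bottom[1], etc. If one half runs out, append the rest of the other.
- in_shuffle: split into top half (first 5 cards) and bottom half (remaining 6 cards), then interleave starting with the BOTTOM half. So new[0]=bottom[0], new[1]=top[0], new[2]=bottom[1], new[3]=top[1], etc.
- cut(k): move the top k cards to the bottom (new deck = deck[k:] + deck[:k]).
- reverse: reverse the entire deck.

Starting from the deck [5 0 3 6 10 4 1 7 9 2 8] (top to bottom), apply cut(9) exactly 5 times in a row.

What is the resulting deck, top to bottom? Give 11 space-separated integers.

Answer: 0 3 6 10 4 1 7 9 2 8 5

Derivation:
After op 1 (cut(9)): [2 8 5 0 3 6 10 4 1 7 9]
After op 2 (cut(9)): [7 9 2 8 5 0 3 6 10 4 1]
After op 3 (cut(9)): [4 1 7 9 2 8 5 0 3 6 10]
After op 4 (cut(9)): [6 10 4 1 7 9 2 8 5 0 3]
After op 5 (cut(9)): [0 3 6 10 4 1 7 9 2 8 5]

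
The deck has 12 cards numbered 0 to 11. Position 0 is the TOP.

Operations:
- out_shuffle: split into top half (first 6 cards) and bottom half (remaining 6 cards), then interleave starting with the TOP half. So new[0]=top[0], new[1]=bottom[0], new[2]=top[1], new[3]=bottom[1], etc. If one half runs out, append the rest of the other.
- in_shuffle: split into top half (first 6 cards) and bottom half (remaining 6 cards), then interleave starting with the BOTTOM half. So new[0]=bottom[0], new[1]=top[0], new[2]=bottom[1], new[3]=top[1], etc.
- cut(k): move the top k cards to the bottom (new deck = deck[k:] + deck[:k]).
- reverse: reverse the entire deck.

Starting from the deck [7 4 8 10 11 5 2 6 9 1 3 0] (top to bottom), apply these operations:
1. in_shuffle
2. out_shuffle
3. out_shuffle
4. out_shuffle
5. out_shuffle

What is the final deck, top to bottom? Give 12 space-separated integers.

Answer: 2 11 10 8 4 7 0 3 1 9 6 5

Derivation:
After op 1 (in_shuffle): [2 7 6 4 9 8 1 10 3 11 0 5]
After op 2 (out_shuffle): [2 1 7 10 6 3 4 11 9 0 8 5]
After op 3 (out_shuffle): [2 4 1 11 7 9 10 0 6 8 3 5]
After op 4 (out_shuffle): [2 10 4 0 1 6 11 8 7 3 9 5]
After op 5 (out_shuffle): [2 11 10 8 4 7 0 3 1 9 6 5]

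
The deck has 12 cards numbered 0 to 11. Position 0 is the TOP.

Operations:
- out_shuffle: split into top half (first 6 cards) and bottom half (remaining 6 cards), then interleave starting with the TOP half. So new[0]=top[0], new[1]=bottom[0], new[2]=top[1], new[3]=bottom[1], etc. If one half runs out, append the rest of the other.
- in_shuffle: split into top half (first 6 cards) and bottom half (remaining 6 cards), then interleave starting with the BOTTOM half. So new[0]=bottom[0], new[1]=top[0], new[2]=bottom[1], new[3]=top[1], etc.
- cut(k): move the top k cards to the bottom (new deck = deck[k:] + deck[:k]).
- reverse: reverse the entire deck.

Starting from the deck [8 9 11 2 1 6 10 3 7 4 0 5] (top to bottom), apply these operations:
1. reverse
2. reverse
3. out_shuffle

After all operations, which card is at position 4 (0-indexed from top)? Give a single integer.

After op 1 (reverse): [5 0 4 7 3 10 6 1 2 11 9 8]
After op 2 (reverse): [8 9 11 2 1 6 10 3 7 4 0 5]
After op 3 (out_shuffle): [8 10 9 3 11 7 2 4 1 0 6 5]
Position 4: card 11.

Answer: 11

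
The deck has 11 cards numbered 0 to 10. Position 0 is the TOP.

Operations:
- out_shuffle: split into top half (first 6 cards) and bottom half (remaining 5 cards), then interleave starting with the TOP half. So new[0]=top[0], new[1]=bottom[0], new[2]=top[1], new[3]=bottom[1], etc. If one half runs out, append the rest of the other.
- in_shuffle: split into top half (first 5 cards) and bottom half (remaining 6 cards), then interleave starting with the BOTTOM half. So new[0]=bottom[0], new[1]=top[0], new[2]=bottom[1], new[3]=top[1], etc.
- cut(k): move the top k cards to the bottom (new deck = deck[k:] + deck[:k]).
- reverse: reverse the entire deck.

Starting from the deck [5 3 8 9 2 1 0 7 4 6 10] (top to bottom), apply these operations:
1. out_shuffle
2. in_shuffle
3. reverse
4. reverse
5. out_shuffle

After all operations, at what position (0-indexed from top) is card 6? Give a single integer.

Answer: 8

Derivation:
After op 1 (out_shuffle): [5 0 3 7 8 4 9 6 2 10 1]
After op 2 (in_shuffle): [4 5 9 0 6 3 2 7 10 8 1]
After op 3 (reverse): [1 8 10 7 2 3 6 0 9 5 4]
After op 4 (reverse): [4 5 9 0 6 3 2 7 10 8 1]
After op 5 (out_shuffle): [4 2 5 7 9 10 0 8 6 1 3]
Card 6 is at position 8.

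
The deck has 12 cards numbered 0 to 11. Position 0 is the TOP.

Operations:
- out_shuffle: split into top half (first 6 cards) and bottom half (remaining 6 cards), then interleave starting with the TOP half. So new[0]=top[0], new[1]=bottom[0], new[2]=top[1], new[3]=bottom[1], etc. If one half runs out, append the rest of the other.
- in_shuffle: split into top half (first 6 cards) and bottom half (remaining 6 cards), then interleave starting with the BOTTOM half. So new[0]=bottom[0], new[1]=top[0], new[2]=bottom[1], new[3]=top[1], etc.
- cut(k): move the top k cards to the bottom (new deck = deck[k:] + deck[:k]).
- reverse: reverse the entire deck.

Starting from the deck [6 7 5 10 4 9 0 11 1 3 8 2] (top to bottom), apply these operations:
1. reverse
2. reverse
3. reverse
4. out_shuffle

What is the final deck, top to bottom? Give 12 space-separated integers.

After op 1 (reverse): [2 8 3 1 11 0 9 4 10 5 7 6]
After op 2 (reverse): [6 7 5 10 4 9 0 11 1 3 8 2]
After op 3 (reverse): [2 8 3 1 11 0 9 4 10 5 7 6]
After op 4 (out_shuffle): [2 9 8 4 3 10 1 5 11 7 0 6]

Answer: 2 9 8 4 3 10 1 5 11 7 0 6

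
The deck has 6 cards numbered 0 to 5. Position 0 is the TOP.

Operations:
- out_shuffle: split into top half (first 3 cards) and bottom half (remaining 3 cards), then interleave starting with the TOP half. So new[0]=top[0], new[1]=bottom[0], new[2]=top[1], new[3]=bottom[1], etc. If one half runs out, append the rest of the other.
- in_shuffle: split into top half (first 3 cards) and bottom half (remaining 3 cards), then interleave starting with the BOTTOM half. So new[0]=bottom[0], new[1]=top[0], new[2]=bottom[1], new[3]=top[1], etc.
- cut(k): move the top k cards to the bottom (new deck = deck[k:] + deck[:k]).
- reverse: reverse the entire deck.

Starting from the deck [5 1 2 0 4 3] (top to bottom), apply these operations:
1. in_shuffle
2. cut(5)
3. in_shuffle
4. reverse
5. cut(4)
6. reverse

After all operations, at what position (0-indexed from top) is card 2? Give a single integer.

Answer: 5

Derivation:
After op 1 (in_shuffle): [0 5 4 1 3 2]
After op 2 (cut(5)): [2 0 5 4 1 3]
After op 3 (in_shuffle): [4 2 1 0 3 5]
After op 4 (reverse): [5 3 0 1 2 4]
After op 5 (cut(4)): [2 4 5 3 0 1]
After op 6 (reverse): [1 0 3 5 4 2]
Card 2 is at position 5.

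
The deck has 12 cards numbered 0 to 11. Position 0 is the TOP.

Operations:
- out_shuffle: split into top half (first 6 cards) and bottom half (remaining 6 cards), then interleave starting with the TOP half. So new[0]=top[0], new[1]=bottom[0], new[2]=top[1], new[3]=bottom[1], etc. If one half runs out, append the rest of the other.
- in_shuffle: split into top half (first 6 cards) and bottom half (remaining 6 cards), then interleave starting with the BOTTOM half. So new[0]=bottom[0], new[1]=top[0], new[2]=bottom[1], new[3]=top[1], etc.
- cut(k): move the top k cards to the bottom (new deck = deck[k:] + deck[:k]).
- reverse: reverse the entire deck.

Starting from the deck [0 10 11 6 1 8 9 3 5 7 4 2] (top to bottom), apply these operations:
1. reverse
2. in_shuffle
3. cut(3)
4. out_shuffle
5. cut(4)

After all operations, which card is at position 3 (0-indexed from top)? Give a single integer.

After op 1 (reverse): [2 4 7 5 3 9 8 1 6 11 10 0]
After op 2 (in_shuffle): [8 2 1 4 6 7 11 5 10 3 0 9]
After op 3 (cut(3)): [4 6 7 11 5 10 3 0 9 8 2 1]
After op 4 (out_shuffle): [4 3 6 0 7 9 11 8 5 2 10 1]
After op 5 (cut(4)): [7 9 11 8 5 2 10 1 4 3 6 0]
Position 3: card 8.

Answer: 8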